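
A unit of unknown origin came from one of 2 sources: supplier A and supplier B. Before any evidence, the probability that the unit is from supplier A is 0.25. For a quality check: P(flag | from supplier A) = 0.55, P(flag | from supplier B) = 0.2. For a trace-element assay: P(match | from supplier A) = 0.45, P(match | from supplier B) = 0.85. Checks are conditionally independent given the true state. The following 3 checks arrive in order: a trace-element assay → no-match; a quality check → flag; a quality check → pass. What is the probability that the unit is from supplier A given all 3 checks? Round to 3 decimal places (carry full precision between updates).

After a trace-element assay='no-match': P(supplier A) = 0.55·0.2500 / (0.55·0.2500 + 0.15·0.7500) ≈ 0.5500
After a quality check='flag': P(supplier A) = 0.55·0.5500 / (0.55·0.5500 + 0.2·0.4500) ≈ 0.7707
After a quality check='pass': P(supplier A) = 0.45·0.7707 / (0.45·0.7707 + 0.8·0.2293) ≈ 0.6541

0.654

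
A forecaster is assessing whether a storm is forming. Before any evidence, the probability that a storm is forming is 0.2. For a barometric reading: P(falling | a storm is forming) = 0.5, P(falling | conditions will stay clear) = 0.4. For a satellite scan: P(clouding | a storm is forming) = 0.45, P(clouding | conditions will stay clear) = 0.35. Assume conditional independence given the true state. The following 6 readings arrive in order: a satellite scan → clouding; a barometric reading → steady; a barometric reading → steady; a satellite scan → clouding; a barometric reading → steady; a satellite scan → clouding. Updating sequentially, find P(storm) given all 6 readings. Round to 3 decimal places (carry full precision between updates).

After a satellite scan='clouding': P(storm) = 0.45·0.2000 / (0.45·0.2000 + 0.35·0.8000) ≈ 0.2432
After a barometric reading='steady': P(storm) = 0.5·0.2432 / (0.5·0.2432 + 0.6·0.7568) ≈ 0.2113
After a barometric reading='steady': P(storm) = 0.5·0.2113 / (0.5·0.2113 + 0.6·0.7887) ≈ 0.1825
After a satellite scan='clouding': P(storm) = 0.45·0.1825 / (0.45·0.1825 + 0.35·0.8175) ≈ 0.2230
After a barometric reading='steady': P(storm) = 0.5·0.2230 / (0.5·0.2230 + 0.6·0.7770) ≈ 0.1930
After a satellite scan='clouding': P(storm) = 0.45·0.1930 / (0.45·0.1930 + 0.35·0.8070) ≈ 0.2352

0.235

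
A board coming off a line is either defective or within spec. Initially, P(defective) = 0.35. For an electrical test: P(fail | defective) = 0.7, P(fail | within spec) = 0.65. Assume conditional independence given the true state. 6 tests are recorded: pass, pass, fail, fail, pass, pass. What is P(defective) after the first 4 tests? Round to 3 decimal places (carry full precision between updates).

0.315

After 'pass': P(defective) = 0.3·0.3500 / (0.3·0.3500 + 0.35·0.6500) ≈ 0.3158
After 'pass': P(defective) = 0.3·0.3158 / (0.3·0.3158 + 0.35·0.6842) ≈ 0.2835
After 'fail': P(defective) = 0.7·0.2835 / (0.7·0.2835 + 0.65·0.7165) ≈ 0.2988
After 'fail': P(defective) = 0.7·0.2988 / (0.7·0.2988 + 0.65·0.7012) ≈ 0.3145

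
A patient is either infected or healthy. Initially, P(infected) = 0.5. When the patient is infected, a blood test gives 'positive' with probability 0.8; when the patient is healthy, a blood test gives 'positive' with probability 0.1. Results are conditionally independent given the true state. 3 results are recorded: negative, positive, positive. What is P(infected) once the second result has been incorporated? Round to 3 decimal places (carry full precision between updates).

0.640

After 'negative': P(infected) = 0.2·0.5000 / (0.2·0.5000 + 0.9·0.5000) ≈ 0.1818
After 'positive': P(infected) = 0.8·0.1818 / (0.8·0.1818 + 0.1·0.8182) ≈ 0.6400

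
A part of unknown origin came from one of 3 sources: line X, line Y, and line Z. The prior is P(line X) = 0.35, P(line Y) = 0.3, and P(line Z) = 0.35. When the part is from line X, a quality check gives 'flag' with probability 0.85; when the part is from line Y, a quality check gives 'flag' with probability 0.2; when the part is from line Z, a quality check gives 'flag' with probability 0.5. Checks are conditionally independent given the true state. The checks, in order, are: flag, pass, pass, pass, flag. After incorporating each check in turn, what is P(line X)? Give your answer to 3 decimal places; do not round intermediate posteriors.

After 'flag': normaliser = 0.85·0.3500 + 0.2·0.3000 + 0.5·0.3500; P(line X) ≈ 0.5587, P(line Y) ≈ 0.1127, P(line Z) ≈ 0.3286
After 'pass': normaliser = 0.15·0.5587 + 0.8·0.1127 + 0.5·0.3286; P(line X) ≈ 0.2477, P(line Y) ≈ 0.2665, P(line Z) ≈ 0.4858
After 'pass': normaliser = 0.15·0.2477 + 0.8·0.2665 + 0.5·0.4858; P(line X) ≈ 0.0753, P(line Y) ≈ 0.4322, P(line Z) ≈ 0.4924
After 'pass': normaliser = 0.15·0.0753 + 0.8·0.4322 + 0.5·0.4924; P(line X) ≈ 0.0187, P(line Y) ≈ 0.5731, P(line Z) ≈ 0.4081
After 'flag': normaliser = 0.85·0.0187 + 0.2·0.5731 + 0.5·0.4081; P(line X) ≈ 0.0476, P(line Y) ≈ 0.3426, P(line Z) ≈ 0.6098

0.048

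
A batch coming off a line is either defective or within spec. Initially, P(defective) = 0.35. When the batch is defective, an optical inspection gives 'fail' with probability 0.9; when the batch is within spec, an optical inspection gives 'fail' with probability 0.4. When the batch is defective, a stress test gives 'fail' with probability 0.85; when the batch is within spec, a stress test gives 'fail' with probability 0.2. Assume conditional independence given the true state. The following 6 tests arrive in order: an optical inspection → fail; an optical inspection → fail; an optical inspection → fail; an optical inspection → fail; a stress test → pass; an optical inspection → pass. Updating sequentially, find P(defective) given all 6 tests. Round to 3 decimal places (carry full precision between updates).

After an optical inspection='fail': P(defective) = 0.9·0.3500 / (0.9·0.3500 + 0.4·0.6500) ≈ 0.5478
After an optical inspection='fail': P(defective) = 0.9·0.5478 / (0.9·0.5478 + 0.4·0.4522) ≈ 0.7316
After an optical inspection='fail': P(defective) = 0.9·0.7316 / (0.9·0.7316 + 0.4·0.2684) ≈ 0.8598
After an optical inspection='fail': P(defective) = 0.9·0.8598 / (0.9·0.8598 + 0.4·0.1402) ≈ 0.9324
After a stress test='pass': P(defective) = 0.15·0.9324 / (0.15·0.9324 + 0.8·0.0676) ≈ 0.7213
After an optical inspection='pass': P(defective) = 0.1·0.7213 / (0.1·0.7213 + 0.6·0.2787) ≈ 0.3013

0.301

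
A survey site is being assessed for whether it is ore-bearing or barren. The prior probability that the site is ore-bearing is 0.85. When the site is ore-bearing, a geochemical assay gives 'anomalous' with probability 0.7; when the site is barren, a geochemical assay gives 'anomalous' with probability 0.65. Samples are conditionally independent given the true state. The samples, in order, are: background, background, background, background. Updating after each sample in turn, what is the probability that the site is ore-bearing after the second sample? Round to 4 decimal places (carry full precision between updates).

Each posterior becomes the prior for the next update.
After 'background': P(ore) = 0.3·0.8500 / (0.3·0.8500 + 0.35·0.1500) ≈ 0.8293
After 'background': P(ore) = 0.3·0.8293 / (0.3·0.8293 + 0.35·0.1707) ≈ 0.8063

0.8063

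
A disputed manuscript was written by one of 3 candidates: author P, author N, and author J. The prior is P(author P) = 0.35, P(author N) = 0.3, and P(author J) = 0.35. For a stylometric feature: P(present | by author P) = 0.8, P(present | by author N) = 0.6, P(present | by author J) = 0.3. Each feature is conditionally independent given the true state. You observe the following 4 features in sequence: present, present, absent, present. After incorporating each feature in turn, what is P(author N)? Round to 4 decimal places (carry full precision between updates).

After 'present': normaliser = 0.8·0.3500 + 0.6·0.3000 + 0.3·0.3500; P(author P) ≈ 0.4956, P(author N) ≈ 0.3186, P(author J) ≈ 0.1858
After 'present': normaliser = 0.8·0.4956 + 0.6·0.3186 + 0.3·0.1858; P(author P) ≈ 0.6162, P(author N) ≈ 0.2971, P(author J) ≈ 0.0867
After 'absent': normaliser = 0.2·0.6162 + 0.4·0.2971 + 0.7·0.0867; P(author P) ≈ 0.4071, P(author N) ≈ 0.3925, P(author J) ≈ 0.2004
After 'present': normaliser = 0.8·0.4071 + 0.6·0.3925 + 0.3·0.2004; P(author P) ≈ 0.5242, P(author N) ≈ 0.3791, P(author J) ≈ 0.0967

0.3791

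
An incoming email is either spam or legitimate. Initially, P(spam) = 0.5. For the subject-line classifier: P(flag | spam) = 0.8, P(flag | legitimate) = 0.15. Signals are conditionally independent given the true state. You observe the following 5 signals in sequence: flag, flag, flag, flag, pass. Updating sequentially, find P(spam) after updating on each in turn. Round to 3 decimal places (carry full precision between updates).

After 'flag': P(spam) = 0.8·0.5000 / (0.8·0.5000 + 0.15·0.5000) ≈ 0.8421
After 'flag': P(spam) = 0.8·0.8421 / (0.8·0.8421 + 0.15·0.1579) ≈ 0.9660
After 'flag': P(spam) = 0.8·0.9660 / (0.8·0.9660 + 0.15·0.0340) ≈ 0.9935
After 'flag': P(spam) = 0.8·0.9935 / (0.8·0.9935 + 0.15·0.0065) ≈ 0.9988
After 'pass': P(spam) = 0.2·0.9988 / (0.2·0.9988 + 0.85·0.0012) ≈ 0.9948

0.995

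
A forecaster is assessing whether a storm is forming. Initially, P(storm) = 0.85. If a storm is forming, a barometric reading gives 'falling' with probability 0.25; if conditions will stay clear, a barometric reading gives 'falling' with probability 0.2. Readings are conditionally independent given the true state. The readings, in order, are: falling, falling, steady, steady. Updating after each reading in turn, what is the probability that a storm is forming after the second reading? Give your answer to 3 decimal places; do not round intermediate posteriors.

0.899

After 'falling': P(storm) = 0.25·0.8500 / (0.25·0.8500 + 0.2·0.1500) ≈ 0.8763
After 'falling': P(storm) = 0.25·0.8763 / (0.25·0.8763 + 0.2·0.1237) ≈ 0.8985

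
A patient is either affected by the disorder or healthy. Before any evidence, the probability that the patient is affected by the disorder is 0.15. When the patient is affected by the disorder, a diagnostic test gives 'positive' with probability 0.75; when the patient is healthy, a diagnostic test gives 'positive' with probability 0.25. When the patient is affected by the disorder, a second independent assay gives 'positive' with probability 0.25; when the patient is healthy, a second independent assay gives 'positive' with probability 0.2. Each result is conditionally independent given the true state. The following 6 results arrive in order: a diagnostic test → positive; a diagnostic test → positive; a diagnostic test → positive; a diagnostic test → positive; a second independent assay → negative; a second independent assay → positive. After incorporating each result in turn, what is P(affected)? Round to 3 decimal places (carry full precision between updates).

Each posterior becomes the prior for the next update.
After a diagnostic test='positive': P(affected) = 0.75·0.1500 / (0.75·0.1500 + 0.25·0.8500) ≈ 0.3462
After a diagnostic test='positive': P(affected) = 0.75·0.3462 / (0.75·0.3462 + 0.25·0.6538) ≈ 0.6136
After a diagnostic test='positive': P(affected) = 0.75·0.6136 / (0.75·0.6136 + 0.25·0.3864) ≈ 0.8265
After a diagnostic test='positive': P(affected) = 0.75·0.8265 / (0.75·0.8265 + 0.25·0.1735) ≈ 0.9346
After a second independent assay='negative': P(affected) = 0.75·0.9346 / (0.75·0.9346 + 0.8·0.0654) ≈ 0.9306
After a second independent assay='positive': P(affected) = 0.25·0.9306 / (0.25·0.9306 + 0.2·0.0694) ≈ 0.9437

0.944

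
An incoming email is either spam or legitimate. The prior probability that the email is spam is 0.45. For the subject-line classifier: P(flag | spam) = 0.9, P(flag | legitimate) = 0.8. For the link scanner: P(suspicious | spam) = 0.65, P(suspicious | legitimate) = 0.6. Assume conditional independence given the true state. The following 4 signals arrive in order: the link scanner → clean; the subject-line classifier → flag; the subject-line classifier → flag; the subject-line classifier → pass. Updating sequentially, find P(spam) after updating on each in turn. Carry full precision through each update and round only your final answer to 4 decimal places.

Apply Bayes' rule sequentially, carrying P(spam) forward.
After the link scanner='clean': P(spam) = 0.35·0.4500 / (0.35·0.4500 + 0.4·0.5500) ≈ 0.4172
After the subject-line classifier='flag': P(spam) = 0.9·0.4172 / (0.9·0.4172 + 0.8·0.5828) ≈ 0.4461
After the subject-line classifier='flag': P(spam) = 0.9·0.4461 / (0.9·0.4461 + 0.8·0.5539) ≈ 0.4754
After the subject-line classifier='pass': P(spam) = 0.1·0.4754 / (0.1·0.4754 + 0.2·0.5246) ≈ 0.3118

0.3118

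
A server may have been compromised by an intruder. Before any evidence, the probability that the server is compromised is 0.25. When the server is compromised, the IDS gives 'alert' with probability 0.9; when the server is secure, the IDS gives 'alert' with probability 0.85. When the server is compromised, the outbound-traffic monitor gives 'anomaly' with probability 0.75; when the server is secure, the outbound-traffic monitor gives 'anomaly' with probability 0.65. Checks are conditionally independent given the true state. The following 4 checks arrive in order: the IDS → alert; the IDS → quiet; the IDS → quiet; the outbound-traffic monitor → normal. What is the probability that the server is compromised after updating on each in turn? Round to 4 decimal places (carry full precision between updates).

After the IDS='alert': P(compromised) = 0.9·0.2500 / (0.9·0.2500 + 0.85·0.7500) ≈ 0.2609
After the IDS='quiet': P(compromised) = 0.1·0.2609 / (0.1·0.2609 + 0.15·0.7391) ≈ 0.1905
After the IDS='quiet': P(compromised) = 0.1·0.1905 / (0.1·0.1905 + 0.15·0.8095) ≈ 0.1356
After the outbound-traffic monitor='normal': P(compromised) = 0.25·0.1356 / (0.25·0.1356 + 0.35·0.8644) ≈ 0.1008

0.1008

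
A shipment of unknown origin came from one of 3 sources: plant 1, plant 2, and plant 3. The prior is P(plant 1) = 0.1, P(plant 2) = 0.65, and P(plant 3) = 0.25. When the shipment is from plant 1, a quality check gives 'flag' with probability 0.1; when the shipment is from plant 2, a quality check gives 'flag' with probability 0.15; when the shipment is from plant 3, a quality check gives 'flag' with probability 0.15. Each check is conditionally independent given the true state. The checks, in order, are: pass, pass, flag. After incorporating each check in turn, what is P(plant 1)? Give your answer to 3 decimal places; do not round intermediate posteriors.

After 'pass': normaliser = 0.9·0.1000 + 0.85·0.6500 + 0.85·0.2500; P(plant 1) ≈ 0.1053, P(plant 2) ≈ 0.6462, P(plant 3) ≈ 0.2485
After 'pass': normaliser = 0.9·0.1053 + 0.85·0.6462 + 0.85·0.2485; P(plant 1) ≈ 0.1108, P(plant 2) ≈ 0.6422, P(plant 3) ≈ 0.2470
After 'flag': normaliser = 0.1·0.1108 + 0.15·0.6422 + 0.15·0.2470; P(plant 1) ≈ 0.0767, P(plant 2) ≈ 0.6668, P(plant 3) ≈ 0.2565

0.077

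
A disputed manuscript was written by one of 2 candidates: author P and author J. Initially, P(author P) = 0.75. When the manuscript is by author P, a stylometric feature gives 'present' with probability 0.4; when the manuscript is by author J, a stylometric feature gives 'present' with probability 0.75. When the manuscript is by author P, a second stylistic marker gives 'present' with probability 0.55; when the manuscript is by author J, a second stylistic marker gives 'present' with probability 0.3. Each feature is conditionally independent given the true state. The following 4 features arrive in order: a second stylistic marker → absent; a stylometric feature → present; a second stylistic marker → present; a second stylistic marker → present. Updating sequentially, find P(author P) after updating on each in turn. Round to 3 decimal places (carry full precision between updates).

After a second stylistic marker='absent': P(author P) = 0.45·0.7500 / (0.45·0.7500 + 0.7·0.2500) ≈ 0.6585
After a stylometric feature='present': P(author P) = 0.4·0.6585 / (0.4·0.6585 + 0.75·0.3415) ≈ 0.5070
After a second stylistic marker='present': P(author P) = 0.55·0.5070 / (0.55·0.5070 + 0.3·0.4930) ≈ 0.6535
After a second stylistic marker='present': P(author P) = 0.55·0.6535 / (0.55·0.6535 + 0.3·0.3465) ≈ 0.7756

0.776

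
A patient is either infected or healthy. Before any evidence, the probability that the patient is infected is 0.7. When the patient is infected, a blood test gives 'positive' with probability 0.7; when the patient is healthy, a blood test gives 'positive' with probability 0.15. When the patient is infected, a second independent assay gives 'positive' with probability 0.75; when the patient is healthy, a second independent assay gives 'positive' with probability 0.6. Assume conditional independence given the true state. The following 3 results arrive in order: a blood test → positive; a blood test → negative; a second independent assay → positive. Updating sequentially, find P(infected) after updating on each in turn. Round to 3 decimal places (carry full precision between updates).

0.828

Each posterior becomes the prior for the next update.
After a blood test='positive': P(infected) = 0.7·0.7000 / (0.7·0.7000 + 0.15·0.3000) ≈ 0.9159
After a blood test='negative': P(infected) = 0.3·0.9159 / (0.3·0.9159 + 0.85·0.0841) ≈ 0.7935
After a second independent assay='positive': P(infected) = 0.75·0.7935 / (0.75·0.7935 + 0.6·0.2065) ≈ 0.8277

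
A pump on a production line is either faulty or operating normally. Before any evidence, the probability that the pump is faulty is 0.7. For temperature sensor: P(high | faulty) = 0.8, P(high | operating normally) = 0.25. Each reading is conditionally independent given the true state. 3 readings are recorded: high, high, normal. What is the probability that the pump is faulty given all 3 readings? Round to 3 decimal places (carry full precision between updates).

0.864

After 'high': P(faulty) = 0.8·0.7000 / (0.8·0.7000 + 0.25·0.3000) ≈ 0.8819
After 'high': P(faulty) = 0.8·0.8819 / (0.8·0.8819 + 0.25·0.1181) ≈ 0.9598
After 'normal': P(faulty) = 0.2·0.9598 / (0.2·0.9598 + 0.75·0.0402) ≈ 0.8643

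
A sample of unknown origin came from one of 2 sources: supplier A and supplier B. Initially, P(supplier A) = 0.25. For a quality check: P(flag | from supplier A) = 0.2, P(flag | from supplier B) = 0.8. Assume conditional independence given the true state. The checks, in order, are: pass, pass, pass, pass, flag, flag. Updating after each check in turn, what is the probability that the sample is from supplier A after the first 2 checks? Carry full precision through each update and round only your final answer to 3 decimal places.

0.842

After 'pass': P(supplier A) = 0.8·0.2500 / (0.8·0.2500 + 0.2·0.7500) ≈ 0.5714
After 'pass': P(supplier A) = 0.8·0.5714 / (0.8·0.5714 + 0.2·0.4286) ≈ 0.8421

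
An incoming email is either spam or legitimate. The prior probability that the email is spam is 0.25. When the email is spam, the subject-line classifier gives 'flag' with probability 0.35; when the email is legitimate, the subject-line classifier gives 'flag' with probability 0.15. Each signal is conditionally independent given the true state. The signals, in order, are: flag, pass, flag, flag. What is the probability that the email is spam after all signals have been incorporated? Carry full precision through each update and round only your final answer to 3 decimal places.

0.764

Each posterior becomes the prior for the next update.
After 'flag': P(spam) = 0.35·0.2500 / (0.35·0.2500 + 0.15·0.7500) ≈ 0.4375
After 'pass': P(spam) = 0.65·0.4375 / (0.65·0.4375 + 0.85·0.5625) ≈ 0.3730
After 'flag': P(spam) = 0.35·0.3730 / (0.35·0.3730 + 0.15·0.6270) ≈ 0.5812
After 'flag': P(spam) = 0.35·0.5812 / (0.35·0.5812 + 0.15·0.4188) ≈ 0.7641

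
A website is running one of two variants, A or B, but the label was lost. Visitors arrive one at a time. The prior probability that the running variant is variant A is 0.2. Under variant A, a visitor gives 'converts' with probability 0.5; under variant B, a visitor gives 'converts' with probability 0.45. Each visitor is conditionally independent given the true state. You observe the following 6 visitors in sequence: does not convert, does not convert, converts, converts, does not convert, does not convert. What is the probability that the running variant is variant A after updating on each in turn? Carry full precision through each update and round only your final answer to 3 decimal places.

0.174

Each posterior becomes the prior for the next update.
After 'does not convert': P(A) = 0.5·0.2000 / (0.5·0.2000 + 0.55·0.8000) ≈ 0.1852
After 'does not convert': P(A) = 0.5·0.1852 / (0.5·0.1852 + 0.55·0.8148) ≈ 0.1712
After 'converts': P(A) = 0.5·0.1712 / (0.5·0.1712 + 0.45·0.8288) ≈ 0.1867
After 'converts': P(A) = 0.5·0.1867 / (0.5·0.1867 + 0.45·0.8133) ≈ 0.2032
After 'does not convert': P(A) = 0.5·0.2032 / (0.5·0.2032 + 0.55·0.7968) ≈ 0.1882
After 'does not convert': P(A) = 0.5·0.1882 / (0.5·0.1882 + 0.55·0.8118) ≈ 0.1741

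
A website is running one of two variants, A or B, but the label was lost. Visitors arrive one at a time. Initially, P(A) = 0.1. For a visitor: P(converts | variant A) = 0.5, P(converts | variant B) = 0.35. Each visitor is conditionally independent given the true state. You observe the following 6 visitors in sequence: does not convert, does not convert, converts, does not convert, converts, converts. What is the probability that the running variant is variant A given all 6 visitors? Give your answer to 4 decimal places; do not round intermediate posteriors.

0.1285

After 'does not convert': P(A) = 0.5·0.1000 / (0.5·0.1000 + 0.65·0.9000) ≈ 0.0787
After 'does not convert': P(A) = 0.5·0.0787 / (0.5·0.0787 + 0.65·0.9213) ≈ 0.0617
After 'converts': P(A) = 0.5·0.0617 / (0.5·0.0617 + 0.35·0.9383) ≈ 0.0859
After 'does not convert': P(A) = 0.5·0.0859 / (0.5·0.0859 + 0.65·0.9141) ≈ 0.0674
After 'converts': P(A) = 0.5·0.0674 / (0.5·0.0674 + 0.35·0.9326) ≈ 0.0936
After 'converts': P(A) = 0.5·0.0936 / (0.5·0.0936 + 0.35·0.9064) ≈ 0.1285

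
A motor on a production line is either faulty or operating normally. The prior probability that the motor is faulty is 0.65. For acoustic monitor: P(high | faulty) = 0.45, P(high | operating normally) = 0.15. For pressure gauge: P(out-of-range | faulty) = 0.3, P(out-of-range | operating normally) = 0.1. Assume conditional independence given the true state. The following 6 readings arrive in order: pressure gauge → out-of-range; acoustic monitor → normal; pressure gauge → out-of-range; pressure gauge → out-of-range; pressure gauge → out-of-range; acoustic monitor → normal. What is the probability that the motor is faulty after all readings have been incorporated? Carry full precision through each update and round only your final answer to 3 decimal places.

0.984

Each posterior becomes the prior for the next update.
After pressure gauge='out-of-range': P(faulty) = 0.3·0.6500 / (0.3·0.6500 + 0.1·0.3500) ≈ 0.8478
After acoustic monitor='normal': P(faulty) = 0.55·0.8478 / (0.55·0.8478 + 0.85·0.1522) ≈ 0.7828
After pressure gauge='out-of-range': P(faulty) = 0.3·0.7828 / (0.3·0.7828 + 0.1·0.2172) ≈ 0.9154
After pressure gauge='out-of-range': P(faulty) = 0.3·0.9154 / (0.3·0.9154 + 0.1·0.0846) ≈ 0.9701
After pressure gauge='out-of-range': P(faulty) = 0.3·0.9701 / (0.3·0.9701 + 0.1·0.0299) ≈ 0.9898
After acoustic monitor='normal': P(faulty) = 0.55·0.9898 / (0.55·0.9898 + 0.85·0.0102) ≈ 0.9844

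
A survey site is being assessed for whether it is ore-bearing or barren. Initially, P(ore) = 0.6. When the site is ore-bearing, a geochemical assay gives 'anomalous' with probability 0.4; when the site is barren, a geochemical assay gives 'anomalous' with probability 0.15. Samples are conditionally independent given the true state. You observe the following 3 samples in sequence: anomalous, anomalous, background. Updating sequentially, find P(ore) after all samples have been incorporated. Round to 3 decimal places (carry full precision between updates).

0.883

After 'anomalous': P(ore) = 0.4·0.6000 / (0.4·0.6000 + 0.15·0.4000) ≈ 0.8000
After 'anomalous': P(ore) = 0.4·0.8000 / (0.4·0.8000 + 0.15·0.2000) ≈ 0.9143
After 'background': P(ore) = 0.6·0.9143 / (0.6·0.9143 + 0.85·0.0857) ≈ 0.8828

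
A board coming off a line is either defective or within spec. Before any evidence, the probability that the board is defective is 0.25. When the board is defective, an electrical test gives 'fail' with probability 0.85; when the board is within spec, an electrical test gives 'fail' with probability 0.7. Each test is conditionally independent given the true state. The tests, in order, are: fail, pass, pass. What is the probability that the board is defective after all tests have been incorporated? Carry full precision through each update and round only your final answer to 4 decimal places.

After 'fail': P(defective) = 0.85·0.2500 / (0.85·0.2500 + 0.7·0.7500) ≈ 0.2881
After 'pass': P(defective) = 0.15·0.2881 / (0.15·0.2881 + 0.3·0.7119) ≈ 0.1683
After 'pass': P(defective) = 0.15·0.1683 / (0.15·0.1683 + 0.3·0.8317) ≈ 0.0919

0.0919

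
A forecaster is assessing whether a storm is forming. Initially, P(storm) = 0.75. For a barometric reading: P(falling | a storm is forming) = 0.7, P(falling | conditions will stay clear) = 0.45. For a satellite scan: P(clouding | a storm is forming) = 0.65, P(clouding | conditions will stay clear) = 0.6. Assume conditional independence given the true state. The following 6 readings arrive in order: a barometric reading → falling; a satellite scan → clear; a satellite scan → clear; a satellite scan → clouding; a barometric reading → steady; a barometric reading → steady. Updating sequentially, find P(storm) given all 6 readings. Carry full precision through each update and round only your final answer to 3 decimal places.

After a barometric reading='falling': P(storm) = 0.7·0.7500 / (0.7·0.7500 + 0.45·0.2500) ≈ 0.8235
After a satellite scan='clear': P(storm) = 0.35·0.8235 / (0.35·0.8235 + 0.4·0.1765) ≈ 0.8033
After a satellite scan='clear': P(storm) = 0.35·0.8033 / (0.35·0.8033 + 0.4·0.1967) ≈ 0.7813
After a satellite scan='clouding': P(storm) = 0.65·0.7813 / (0.65·0.7813 + 0.6·0.2187) ≈ 0.7947
After a barometric reading='steady': P(storm) = 0.3·0.7947 / (0.3·0.7947 + 0.55·0.2053) ≈ 0.6786
After a barometric reading='steady': P(storm) = 0.3·0.6786 / (0.3·0.6786 + 0.55·0.3214) ≈ 0.5352

0.535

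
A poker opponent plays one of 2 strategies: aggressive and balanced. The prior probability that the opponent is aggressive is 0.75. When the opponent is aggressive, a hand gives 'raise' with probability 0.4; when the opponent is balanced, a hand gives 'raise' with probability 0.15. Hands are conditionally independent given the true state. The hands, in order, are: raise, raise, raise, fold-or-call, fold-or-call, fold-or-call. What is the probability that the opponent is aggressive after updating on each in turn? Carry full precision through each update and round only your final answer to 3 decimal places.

0.952

After 'raise': P(aggressive) = 0.4·0.7500 / (0.4·0.7500 + 0.15·0.2500) ≈ 0.8889
After 'raise': P(aggressive) = 0.4·0.8889 / (0.4·0.8889 + 0.15·0.1111) ≈ 0.9552
After 'raise': P(aggressive) = 0.4·0.9552 / (0.4·0.9552 + 0.15·0.0448) ≈ 0.9827
After 'fold-or-call': P(aggressive) = 0.6·0.9827 / (0.6·0.9827 + 0.85·0.0173) ≈ 0.9757
After 'fold-or-call': P(aggressive) = 0.6·0.9757 / (0.6·0.9757 + 0.85·0.0243) ≈ 0.9659
After 'fold-or-call': P(aggressive) = 0.6·0.9659 / (0.6·0.9659 + 0.85·0.0341) ≈ 0.9524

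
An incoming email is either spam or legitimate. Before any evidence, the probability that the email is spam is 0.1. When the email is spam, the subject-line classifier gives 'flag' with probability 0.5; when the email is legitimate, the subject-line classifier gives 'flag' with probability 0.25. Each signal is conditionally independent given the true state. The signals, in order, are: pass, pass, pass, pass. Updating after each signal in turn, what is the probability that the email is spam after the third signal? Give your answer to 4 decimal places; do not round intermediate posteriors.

0.0319

After 'pass': P(spam) = 0.5·0.1000 / (0.5·0.1000 + 0.75·0.9000) ≈ 0.0690
After 'pass': P(spam) = 0.5·0.0690 / (0.5·0.0690 + 0.75·0.9310) ≈ 0.0471
After 'pass': P(spam) = 0.5·0.0471 / (0.5·0.0471 + 0.75·0.9529) ≈ 0.0319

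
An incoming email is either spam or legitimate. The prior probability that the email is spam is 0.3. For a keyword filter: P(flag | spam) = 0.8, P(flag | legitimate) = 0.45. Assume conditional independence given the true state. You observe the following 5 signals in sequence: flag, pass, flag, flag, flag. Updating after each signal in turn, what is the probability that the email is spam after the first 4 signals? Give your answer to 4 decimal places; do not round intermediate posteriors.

0.4668

After 'flag': P(spam) = 0.8·0.3000 / (0.8·0.3000 + 0.45·0.7000) ≈ 0.4324
After 'pass': P(spam) = 0.2·0.4324 / (0.2·0.4324 + 0.55·0.5676) ≈ 0.2169
After 'flag': P(spam) = 0.8·0.2169 / (0.8·0.2169 + 0.45·0.7831) ≈ 0.3300
After 'flag': P(spam) = 0.8·0.3300 / (0.8·0.3300 + 0.45·0.6700) ≈ 0.4668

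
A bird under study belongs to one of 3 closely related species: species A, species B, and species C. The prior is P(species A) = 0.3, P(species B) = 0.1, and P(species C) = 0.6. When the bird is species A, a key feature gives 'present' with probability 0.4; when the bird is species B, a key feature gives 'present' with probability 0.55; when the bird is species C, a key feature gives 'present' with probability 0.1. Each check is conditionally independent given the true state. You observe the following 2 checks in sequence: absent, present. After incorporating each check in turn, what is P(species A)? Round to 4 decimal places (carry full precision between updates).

Each posterior becomes the prior for the next update.
After 'absent': normaliser = 0.6·0.3000 + 0.45·0.1000 + 0.9·0.6000; P(species A) ≈ 0.2353, P(species B) ≈ 0.0588, P(species C) ≈ 0.7059
After 'present': normaliser = 0.4·0.2353 + 0.55·0.0588 + 0.1·0.7059; P(species A) ≈ 0.4776, P(species B) ≈ 0.1642, P(species C) ≈ 0.3582

0.4776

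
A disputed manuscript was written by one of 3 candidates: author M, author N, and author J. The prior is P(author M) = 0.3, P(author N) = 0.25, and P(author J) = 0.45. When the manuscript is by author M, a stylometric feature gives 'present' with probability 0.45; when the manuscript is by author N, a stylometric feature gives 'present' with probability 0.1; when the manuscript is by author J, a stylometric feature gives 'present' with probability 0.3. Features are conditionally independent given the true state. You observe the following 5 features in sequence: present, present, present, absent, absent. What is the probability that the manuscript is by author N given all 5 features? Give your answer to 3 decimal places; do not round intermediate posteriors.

Apply Bayes' rule sequentially, carrying P(author N) forward.
After 'present': normaliser = 0.45·0.3000 + 0.1·0.2500 + 0.3·0.4500; P(author M) ≈ 0.4576, P(author N) ≈ 0.0847, P(author J) ≈ 0.4576
After 'present': normaliser = 0.45·0.4576 + 0.1·0.0847 + 0.3·0.4576; P(author M) ≈ 0.5855, P(author N) ≈ 0.0241, P(author J) ≈ 0.3904
After 'present': normaliser = 0.45·0.5855 + 0.1·0.0241 + 0.3·0.3904; P(author M) ≈ 0.6880, P(author N) ≈ 0.0063, P(author J) ≈ 0.3058
After 'absent': normaliser = 0.55·0.6880 + 0.9·0.0063 + 0.7·0.3058; P(author M) ≈ 0.6327, P(author N) ≈ 0.0095, P(author J) ≈ 0.3579
After 'absent': normaliser = 0.55·0.6327 + 0.9·0.0095 + 0.7·0.3579; P(author M) ≈ 0.5733, P(author N) ≈ 0.0140, P(author J) ≈ 0.4127

0.014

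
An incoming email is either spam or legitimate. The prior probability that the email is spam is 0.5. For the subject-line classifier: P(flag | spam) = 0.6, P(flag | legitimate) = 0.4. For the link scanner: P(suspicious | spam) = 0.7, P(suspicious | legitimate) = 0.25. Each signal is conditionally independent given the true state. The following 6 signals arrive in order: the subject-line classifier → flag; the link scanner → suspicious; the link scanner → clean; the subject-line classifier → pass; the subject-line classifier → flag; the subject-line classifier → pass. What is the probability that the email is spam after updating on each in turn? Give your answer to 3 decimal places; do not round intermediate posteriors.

0.528

After the subject-line classifier='flag': P(spam) = 0.6·0.5000 / (0.6·0.5000 + 0.4·0.5000) ≈ 0.6000
After the link scanner='suspicious': P(spam) = 0.7·0.6000 / (0.7·0.6000 + 0.25·0.4000) ≈ 0.8077
After the link scanner='clean': P(spam) = 0.3·0.8077 / (0.3·0.8077 + 0.75·0.1923) ≈ 0.6269
After the subject-line classifier='pass': P(spam) = 0.4·0.6269 / (0.4·0.6269 + 0.6·0.3731) ≈ 0.5283
After the subject-line classifier='flag': P(spam) = 0.6·0.5283 / (0.6·0.5283 + 0.4·0.4717) ≈ 0.6269
After the subject-line classifier='pass': P(spam) = 0.4·0.6269 / (0.4·0.6269 + 0.6·0.3731) ≈ 0.5283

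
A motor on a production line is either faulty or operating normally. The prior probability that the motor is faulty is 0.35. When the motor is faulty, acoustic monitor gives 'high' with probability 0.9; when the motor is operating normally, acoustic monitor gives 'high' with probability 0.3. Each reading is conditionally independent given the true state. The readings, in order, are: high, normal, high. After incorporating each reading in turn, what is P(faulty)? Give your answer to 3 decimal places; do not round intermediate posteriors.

After 'high': P(faulty) = 0.9·0.3500 / (0.9·0.3500 + 0.3·0.6500) ≈ 0.6176
After 'normal': P(faulty) = 0.1·0.6176 / (0.1·0.6176 + 0.7·0.3824) ≈ 0.1875
After 'high': P(faulty) = 0.9·0.1875 / (0.9·0.1875 + 0.3·0.8125) ≈ 0.4091

0.409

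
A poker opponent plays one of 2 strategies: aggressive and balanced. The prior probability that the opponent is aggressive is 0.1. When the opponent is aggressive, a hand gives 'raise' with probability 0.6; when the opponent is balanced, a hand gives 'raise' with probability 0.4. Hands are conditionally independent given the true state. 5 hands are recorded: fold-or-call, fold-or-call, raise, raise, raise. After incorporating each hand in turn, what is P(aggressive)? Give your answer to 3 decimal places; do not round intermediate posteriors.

0.143

After 'fold-or-call': P(aggressive) = 0.4·0.1000 / (0.4·0.1000 + 0.6·0.9000) ≈ 0.0690
After 'fold-or-call': P(aggressive) = 0.4·0.0690 / (0.4·0.0690 + 0.6·0.9310) ≈ 0.0471
After 'raise': P(aggressive) = 0.6·0.0471 / (0.6·0.0471 + 0.4·0.9529) ≈ 0.0690
After 'raise': P(aggressive) = 0.6·0.0690 / (0.6·0.0690 + 0.4·0.9310) ≈ 0.1000
After 'raise': P(aggressive) = 0.6·0.1000 / (0.6·0.1000 + 0.4·0.9000) ≈ 0.1429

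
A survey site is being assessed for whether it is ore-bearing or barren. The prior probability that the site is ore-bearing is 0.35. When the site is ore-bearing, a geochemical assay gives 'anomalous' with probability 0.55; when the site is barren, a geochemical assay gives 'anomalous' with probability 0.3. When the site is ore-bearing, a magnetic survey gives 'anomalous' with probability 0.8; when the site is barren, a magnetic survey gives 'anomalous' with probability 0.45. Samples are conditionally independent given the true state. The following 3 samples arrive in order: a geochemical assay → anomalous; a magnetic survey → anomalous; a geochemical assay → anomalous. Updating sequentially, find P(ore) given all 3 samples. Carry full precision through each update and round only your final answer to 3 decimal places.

0.763

After a geochemical assay='anomalous': P(ore) = 0.55·0.3500 / (0.55·0.3500 + 0.3·0.6500) ≈ 0.4968
After a magnetic survey='anomalous': P(ore) = 0.8·0.4968 / (0.8·0.4968 + 0.45·0.5032) ≈ 0.6370
After a geochemical assay='anomalous': P(ore) = 0.55·0.6370 / (0.55·0.6370 + 0.3·0.3630) ≈ 0.7629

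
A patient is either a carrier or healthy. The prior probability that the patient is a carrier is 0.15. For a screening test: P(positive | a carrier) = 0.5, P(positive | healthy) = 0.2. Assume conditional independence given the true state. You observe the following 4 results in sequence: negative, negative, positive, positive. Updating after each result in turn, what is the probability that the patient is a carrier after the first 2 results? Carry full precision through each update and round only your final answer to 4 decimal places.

0.0645

After 'negative': P(carrier) = 0.5·0.1500 / (0.5·0.1500 + 0.8·0.8500) ≈ 0.0993
After 'negative': P(carrier) = 0.5·0.0993 / (0.5·0.0993 + 0.8·0.9007) ≈ 0.0645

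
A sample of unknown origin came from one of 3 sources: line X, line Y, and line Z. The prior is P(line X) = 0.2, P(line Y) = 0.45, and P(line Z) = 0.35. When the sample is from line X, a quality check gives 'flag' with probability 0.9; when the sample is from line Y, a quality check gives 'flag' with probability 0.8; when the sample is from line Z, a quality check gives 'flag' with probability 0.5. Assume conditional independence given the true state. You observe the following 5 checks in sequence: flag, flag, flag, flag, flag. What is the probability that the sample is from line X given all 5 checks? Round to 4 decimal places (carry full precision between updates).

Apply Bayes' rule sequentially, carrying P(line X) forward.
After 'flag': normaliser = 0.9·0.2000 + 0.8·0.4500 + 0.5·0.3500; P(line X) ≈ 0.2517, P(line Y) ≈ 0.5035, P(line Z) ≈ 0.2448
After 'flag': normaliser = 0.9·0.2517 + 0.8·0.5035 + 0.5·0.2448; P(line X) ≈ 0.3014, P(line Y) ≈ 0.5358, P(line Z) ≈ 0.1628
After 'flag': normaliser = 0.9·0.3014 + 0.8·0.5358 + 0.5·0.1628; P(line X) ≈ 0.3472, P(line Y) ≈ 0.5486, P(line Z) ≈ 0.1042
After 'flag': normaliser = 0.9·0.3472 + 0.8·0.5486 + 0.5·0.1042; P(line X) ≈ 0.3889, P(line Y) ≈ 0.5463, P(line Z) ≈ 0.0648
After 'flag': normaliser = 0.9·0.3889 + 0.8·0.5463 + 0.5·0.0648; P(line X) ≈ 0.4271, P(line Y) ≈ 0.5333, P(line Z) ≈ 0.0396

0.4271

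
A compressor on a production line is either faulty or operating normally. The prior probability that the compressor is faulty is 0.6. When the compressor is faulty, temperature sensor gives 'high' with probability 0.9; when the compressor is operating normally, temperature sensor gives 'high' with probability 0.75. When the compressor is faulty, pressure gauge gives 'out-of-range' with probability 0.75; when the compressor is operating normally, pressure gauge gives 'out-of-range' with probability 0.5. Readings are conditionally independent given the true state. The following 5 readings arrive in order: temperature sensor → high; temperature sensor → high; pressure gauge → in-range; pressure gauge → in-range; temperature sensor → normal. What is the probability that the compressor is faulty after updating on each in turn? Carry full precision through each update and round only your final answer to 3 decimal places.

After temperature sensor='high': P(faulty) = 0.9·0.6000 / (0.9·0.6000 + 0.75·0.4000) ≈ 0.6429
After temperature sensor='high': P(faulty) = 0.9·0.6429 / (0.9·0.6429 + 0.75·0.3571) ≈ 0.6835
After pressure gauge='in-range': P(faulty) = 0.25·0.6835 / (0.25·0.6835 + 0.5·0.3165) ≈ 0.5192
After pressure gauge='in-range': P(faulty) = 0.25·0.5192 / (0.25·0.5192 + 0.5·0.4808) ≈ 0.3506
After temperature sensor='normal': P(faulty) = 0.1·0.3506 / (0.1·0.3506 + 0.25·0.6494) ≈ 0.1776

0.178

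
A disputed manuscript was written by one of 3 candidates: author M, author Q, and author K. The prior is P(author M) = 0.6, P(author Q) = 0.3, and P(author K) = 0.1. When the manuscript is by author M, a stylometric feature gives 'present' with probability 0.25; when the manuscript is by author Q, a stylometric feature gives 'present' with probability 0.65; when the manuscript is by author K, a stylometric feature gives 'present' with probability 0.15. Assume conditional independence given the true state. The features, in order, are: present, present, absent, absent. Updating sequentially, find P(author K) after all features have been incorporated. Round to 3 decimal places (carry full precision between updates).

0.043

After 'present': normaliser = 0.25·0.6000 + 0.65·0.3000 + 0.15·0.1000; P(author M) ≈ 0.4167, P(author Q) ≈ 0.5417, P(author K) ≈ 0.0417
After 'present': normaliser = 0.25·0.4167 + 0.65·0.5417 + 0.15·0.0417; P(author M) ≈ 0.2252, P(author Q) ≈ 0.7613, P(author K) ≈ 0.0135
After 'absent': normaliser = 0.75·0.2252 + 0.35·0.7613 + 0.85·0.0135; P(author M) ≈ 0.3780, P(author Q) ≈ 0.5963, P(author K) ≈ 0.0257
After 'absent': normaliser = 0.75·0.3780 + 0.35·0.5963 + 0.85·0.0257; P(author M) ≈ 0.5515, P(author Q) ≈ 0.4060, P(author K) ≈ 0.0425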